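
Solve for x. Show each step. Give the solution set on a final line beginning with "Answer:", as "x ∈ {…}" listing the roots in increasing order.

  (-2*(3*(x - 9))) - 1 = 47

Step 1. [(-2*(3*(x - 9))) - 1 = 47] peel the -1: add 1 from each side ⇒ sub: -2*(3*(x - 9)) = 48.
Step 2. [-2*(3*(x - 9)) = 48] -2 out front; divide by -2 ⇒ div: 3*(x - 9) = -24.
Step 3. [3*(x - 9) = -24] leading coefficient 3: divide by 3, so div: x - 9 = -8.
Step 4. [x - 9 = -8] the outer -9 inverts by adding 9 ⇒ sub: x = 1.

Answer: x ∈ {1}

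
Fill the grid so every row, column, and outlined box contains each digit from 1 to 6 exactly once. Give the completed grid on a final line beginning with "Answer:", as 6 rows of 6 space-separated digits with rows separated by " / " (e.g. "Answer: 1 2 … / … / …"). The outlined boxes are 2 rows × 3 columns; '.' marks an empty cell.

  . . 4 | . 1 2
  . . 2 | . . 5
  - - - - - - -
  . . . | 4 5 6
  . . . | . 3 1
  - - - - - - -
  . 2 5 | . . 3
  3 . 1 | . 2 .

Step 1. [r4c3∈{6}] r4c3 is down to just 6. So r4c3=6.
Step 2. [r3c1∈{1,2}] across row 3, 2 lands solely at r3c1. So r3c1=2.
Step 3. [r2c1∈{1,6}] 1 has one home in col 1: r2c1, so r2c1=1.
Step 4. [r2c5∈{4,6}] 4 has one home in row 2: r2c5. So r2c5=4.
Step 5. [r5c1∈{4,6}] row 5 places 4 nowhere but r5c1, so r5c1=4.
Step 6. [r1c1∈{5,6}] r1c1 is the only open cell in col 1 admitting 6. So r1c1=6.
Step 7. [r2c4∈{3,6}] r2c4 is the only open cell in row 2 admitting 6. So r2c4=6.
Step 8. [r1c2∈{3,5}] r1c2 is the only open cell in row 1 admitting 5, so r1c2=5.
Step 9. [r3c2∈{1,3}] row 3 places 1 nowhere but r3c2, so r3c2=1.
Step 10. [r6c6∈{4}] only 4 remains possible at r6c6. So r6c6=4.
Step 11. [r6c2∈{6}] nothing but 6 survives at r6c2 ⇒ r6c2=6.
Step 12. [r4c1∈{5}] only 5 remains possible at r4c1, so r4c1=5.
Step 13. [r1c4∈{3}] only 3 remains possible at r1c4 ⇒ r1c4=3.
Step 14. [r5c5∈{6}] only 6 remains possible at r5c5 ⇒ r5c5=6.
Step 15. [r4c4∈{2}] r4c4 has the single candidate 2. So r4c4=2.
Step 16. [r2c2∈{3}] r2c2's peers cover all but 3, so r2c2=3.
Step 17. [r6c4∈{5}] r6c4 is down to just 5 ⇒ r6c4=5.
Step 18. [r5c4∈{1}] only 1 remains possible at r5c4, so r5c4=1.
Step 19. [r3c3∈{3}] r3c3 has the single candidate 3, so r3c3=3.
Step 20. [r4c2∈{4}] r4c2 has the single candidate 4, so r4c2=4.

Answer: 6 5 4 3 1 2 / 1 3 2 6 4 5 / 2 1 3 4 5 6 / 5 4 6 2 3 1 / 4 2 5 1 6 3 / 3 6 1 5 2 4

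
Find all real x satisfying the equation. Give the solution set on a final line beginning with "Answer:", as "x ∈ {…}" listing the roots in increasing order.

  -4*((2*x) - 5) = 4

Step 1. [-4*((2*x) - 5) = 4] leading coefficient -4: divide by -4 ⇒ div: (2*x) - 5 = -1.
Step 2. [(2*x) - 5 = -1] peel the -5: add 5 from each side. So sub: 2*x = 4.
Step 3. [2*x = 4] 2·(inner) — divide through by 2. So div: x = 2.

Answer: x ∈ {2}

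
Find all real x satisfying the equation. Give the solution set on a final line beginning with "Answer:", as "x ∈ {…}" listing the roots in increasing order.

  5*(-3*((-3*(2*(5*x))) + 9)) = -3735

Step 1. [5*(-3*((-3*(2*(5*x))) + 9)) = -3735] 5 out front; divide by 5. So div: -3*((-3*(2*(5*x))) + 9) = -747.
Step 2. [-3*((-3*(2*(5*x))) + 9) = -747] -3 out front; divide by -3, so div: (-3*(2*(5*x))) + 9 = 249.
Step 3. [(-3*(2*(5*x))) + 9 = 249] the outer +9 inverts by subtracting 9, so sub: -3*(2*(5*x)) = 240.
Step 4. [-3*(2*(5*x)) = 240] -3 out front; divide by -3. So div: 2*(5*x) = -80.
Step 5. [2*(5*x) = -80] leading coefficient 2: divide by 2, so div: 5*x = -40.
Step 6. [5*x = -40] leading coefficient 5: divide by 5. So div: x = -8.

Answer: x ∈ {-8}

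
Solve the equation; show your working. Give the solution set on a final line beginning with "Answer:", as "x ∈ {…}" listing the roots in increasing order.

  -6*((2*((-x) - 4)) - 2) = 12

Step 1. [-6*((2*((-x) - 4)) - 2) = 12] LHS = -6·(…); ÷-6 both sides ⇒ div: (2*((-x) - 4)) - 2 = -2.
Step 2. [(2*((-x) - 4)) - 2 = -2] add 2: x sits inside (… - 2). So sub: 2*((-x) - 4) = 0.
Step 3. [2*((-x) - 4) = 0] leading coefficient 2: divide by 2 ⇒ div: (-x) - 4 = 0.
Step 4. [(-x) - 4 = 0] add 4: x sits inside (… - 4) ⇒ sub: -x = 4.
Step 5. [-x = 4] leading − — multiply by −1. So neg: x = -4.

Answer: x ∈ {-4}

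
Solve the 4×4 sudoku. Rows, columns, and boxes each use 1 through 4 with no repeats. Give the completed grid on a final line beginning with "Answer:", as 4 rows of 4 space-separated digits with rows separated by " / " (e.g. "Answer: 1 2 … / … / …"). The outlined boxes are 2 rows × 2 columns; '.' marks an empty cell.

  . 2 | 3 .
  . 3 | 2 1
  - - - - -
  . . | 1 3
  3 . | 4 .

Step 1. [r2c1∈{4}] r2c1 is down to just 4. So r2c1=4.
Step 2. [r4c2∈{1}] r4c2's peers cover all but 1. So r4c2=1.
Step 3. [r1c1∈{1}] r1c1 has the single candidate 1. So r1c1=1.
Step 4. [r1c4∈{4}] r1c4 has the single candidate 4, so r1c4=4.
Step 5. [r3c2∈{4}] r3c2 has the single candidate 4 ⇒ r3c2=4.
Step 6. [r3c1∈{2}] r3c1 is down to just 2, so r3c1=2.
Step 7. [r4c4∈{2}] only 2 remains possible at r4c4 ⇒ r4c4=2.

Answer: 1 2 3 4 / 4 3 2 1 / 2 4 1 3 / 3 1 4 2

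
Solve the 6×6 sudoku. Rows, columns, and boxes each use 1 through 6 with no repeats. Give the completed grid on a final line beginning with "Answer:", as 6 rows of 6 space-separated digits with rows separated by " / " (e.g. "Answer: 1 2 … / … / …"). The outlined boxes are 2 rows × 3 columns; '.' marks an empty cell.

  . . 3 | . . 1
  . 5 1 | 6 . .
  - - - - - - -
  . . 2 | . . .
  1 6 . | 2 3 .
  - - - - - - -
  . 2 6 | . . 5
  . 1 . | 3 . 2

Step 1. [r1c2∈{4}] r1c2 is down to just 4, so r1c2=4.
Step 2. [r4c6∈{4}] r4c6's peers cover all but 4, so r4c6=4.
Step 3. [r6c3∈{4,5}] 4 has one home in col 3: r6c3. So r6c3=4.
Step 4. [r2c1∈{2}] nothing but 2 survives at r2c1, so r2c1=2.
Step 5. [r1c4∈{5}] only 5 remains possible at r1c4. So r1c4=5.
Step 6. [r3c5∈{1,5,6}] r3c5 is the only open cell in col 5 admitting 5 ⇒ r3c5=5.
Step 7. [r5c4∈{1,4}] in col 4, 4 fits only at r5c4. So r5c4=4.
Step 8. [r3c2∈{3}] r3c2 is down to just 3, so r3c2=3.
Step 9. [r5c1∈{3}] r5c1 has the single candidate 3. So r5c1=3.
Step 10. [r4c3∈{5}] r4c3 is down to just 5 ⇒ r4c3=5.
Step 11. [r1c5∈{2}] only 2 remains possible at r1c5, so r1c5=2.
Step 12. [r5c5∈{1}] only 1 remains possible at r5c5 ⇒ r5c5=1.
Step 13. [r2c6∈{3}] r2c6's peers cover all but 3, so r2c6=3.
Step 14. [r3c4∈{1}] only 1 remains possible at r3c4, so r3c4=1.
Step 15. [r3c6∈{6}] r3c6 has the single candidate 6. So r3c6=6.
Step 16. [r1c1∈{6}] r1c1's peers cover all but 6 ⇒ r1c1=6.
Step 17. [r6c1∈{5}] only 5 remains possible at r6c1, so r6c1=5.
Step 18. [r2c5∈{4}] r2c5 is down to just 4 ⇒ r2c5=4.
Step 19. [r3c1∈{4}] r3c1 is down to just 4 ⇒ r3c1=4.
Step 20. [r6c5∈{6}] nothing but 6 survives at r6c5 ⇒ r6c5=6.

Answer: 6 4 3 5 2 1 / 2 5 1 6 4 3 / 4 3 2 1 5 6 / 1 6 5 2 3 4 / 3 2 6 4 1 5 / 5 1 4 3 6 2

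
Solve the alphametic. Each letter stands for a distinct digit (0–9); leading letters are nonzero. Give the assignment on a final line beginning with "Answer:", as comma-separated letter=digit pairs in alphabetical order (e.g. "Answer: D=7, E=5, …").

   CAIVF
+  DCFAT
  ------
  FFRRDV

Step 1. [col 1: F + T ≡ V (mod 10)] no forcing yet in column 1 (carry-in 0); V=4 is free and consistent — try it. So V=4.
Step 2. [col 1: F + T ≡ V (mod 10)] column 1 (F + T ≡ V (mod 10), carry-in 0) doesn't pin T yet; pick T=3 and continue. So T=3.
Step 3. [col 1: F + T ≡ V (mod 10)] column 1 reads F+T+carry(0)=V with T=3, V=4; with digits 3,4 already taken and all letters distinct, the only value for F is 1. So F=1.
Step 4. [col 2: V + A ≡ D (mod 10)] several values work for D in column 2 (V + A ≡ D (mod 10), carry-in 0); try D=9 ⇒ D=9.
Step 5. [col 2: V + A ≡ D (mod 10)] in column 2 we have V+A≡D with carry-in 0; given V=4, D=9 and digits 1,3,4,9 already taken and all letters distinct, that pins A to 5 ⇒ A=5.
Step 6. [col 3: I + F ≡ R (mod 10)] R=7 is one option consistent with column 3 (I + F ≡ R (mod 10), carry-in 0) — take it ⇒ R=7.
Step 7. [col 3: I + F ≡ R (mod 10)] column 3 reads I+F+carry(0)=R with F=1, R=7; with digits 1,3,4,5,7,9 already taken and all letters distinct, the only value for I is 6. So I=6.
Step 8. [col 4: A + C ≡ R (mod 10)] column 4: given A=5, R=7, carry-in 0, and digits 1,3,4,5,6,7,9 already taken and all letters distinct, A+C≡R (mod 10) forces C=2 ⇒ C=2.

Answer: A=5, C=2, D=9, F=1, I=6, R=7, T=3, V=4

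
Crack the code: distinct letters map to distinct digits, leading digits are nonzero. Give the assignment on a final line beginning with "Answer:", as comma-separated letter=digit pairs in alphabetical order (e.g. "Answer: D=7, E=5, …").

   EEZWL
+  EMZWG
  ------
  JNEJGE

Step 1. [col 1: L + G ≡ E (mod 10)] G=4 is one option consistent with column 1 (L + G ≡ E (mod 10), carry-in 0) — take it ⇒ G=4.
Step 2. [col 1: L + G ≡ E (mod 10)] column 1 (L + G ≡ E (mod 10), carry-in 0) doesn't pin L yet; pick L=2 and continue. So L=2.
Step 3. [col 1: L + G ≡ E (mod 10)] in column 1 we have L+G≡E with carry-in 0; given L=2, G=4 and digits 2,4 already taken and all letters distinct, that pins E to 6. So E=6.
Step 4. [J] adding two 5-digit numbers gives at most 5+1 digits, and here it does — J is that final carry and must be 1. So J=1.
Step 5. [col 2: W + W ≡ G (mod 10)] column 2 reads W+W+carry(0)=G with G=4; with digits 1,2,4,6 already taken and all letters distinct, the only value for W is 7. So W=7.
Step 6. [col 3: Z + Z ≡ J (mod 10)] several values work for Z in column 3 (Z + Z ≡ J (mod 10), carry-in 1); try Z=5 ⇒ Z=5.
Step 7. [col 4: E + M ≡ E (mod 10)] column 4 reads E+M+carry(1)=E with E=6; with digits 1,2,4,5,6,7 already taken and all letters distinct, the only value for M is 9, so M=9.
Step 8. [col 5: E + E ≡ N (mod 10)] in column 5 we have E+E≡N with carry-in 1; given E=6 and digits 1,2,4,5,6,7,9 already taken and all letters distinct, that pins N to 3. So N=3.

Answer: E=6, G=4, J=1, L=2, M=9, N=3, W=7, Z=5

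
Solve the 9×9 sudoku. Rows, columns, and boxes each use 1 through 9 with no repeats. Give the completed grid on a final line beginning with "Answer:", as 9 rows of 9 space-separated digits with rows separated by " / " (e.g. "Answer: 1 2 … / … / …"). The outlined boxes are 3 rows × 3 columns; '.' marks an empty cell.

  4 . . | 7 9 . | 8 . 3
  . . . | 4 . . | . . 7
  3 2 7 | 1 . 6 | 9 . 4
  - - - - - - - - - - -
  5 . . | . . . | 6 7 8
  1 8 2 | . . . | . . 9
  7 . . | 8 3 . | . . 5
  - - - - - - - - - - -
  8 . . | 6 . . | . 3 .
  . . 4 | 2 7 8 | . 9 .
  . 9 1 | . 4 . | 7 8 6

Step 1. [r7c3∈{5}] only 5 remains possible at r7c3. So r7c3=5.
Step 2. [r1c3∈{6}] only 6 remains possible at r1c3, so r1c3=6.
Step 3. [r3c8∈{5}] r3c8 has the single candidate 5. So r3c8=5.
Step 4. [r5c8∈{4}] r5c8 has the single candidate 4. So r5c8=4.
Step 5. [r7c5∈{1}] r7c5's peers cover all but 1. So r7c5=1.
Step 6. [r4c6∈{1,2,4,9}] in row 4, 1 fits only at r4c6. So r4c6=1.
Step 7. [r6c3∈{9}] nothing but 9 survives at r6c3 ⇒ r6c3=9.
Step 8. [r5c4∈{5}] r5c4 has the single candidate 5, so r5c4=5.
Step 9. [r2c5∈{2,5,8}] 5 has one home in col 5: r2c5, so r2c5=5.
Step 10. [r2c2∈{1}] r2c2's peers cover all but 1 ⇒ r2c2=1.
Step 11. [r2c7∈{2}] r2c7's peers cover all but 2. So r2c7=2.
Step 12. [r4c2∈{3,4}] r4c2 is the only open cell in row 4 admitting 4, so r4c2=4.
Step 13. [r6c8∈{1,2}] r6c8 is the only open cell in col 8 admitting 2. So r6c8=2.
Step 14. [r6c2∈{6}] r6c2's peers cover all but 6. So r6c2=6.
Step 15. [r9c4∈{3}] only 3 remains possible at r9c4, so r9c4=3.
Step 16. [r8c7∈{1,5}] in row 8, 5 fits only at r8c7, so r8c7=5.
Step 17. [r4c4∈{9}] r4c4's peers cover all but 9 ⇒ r4c4=9.
Step 18. [r2c1∈{9}] r2c1 is down to just 9 ⇒ r2c1=9.
Step 19. [r1c8∈{1}] nothing but 1 survives at r1c8, so r1c8=1.
Step 20. [r1c6∈{2}] r1c6 is down to just 2. So r1c6=2.
Step 21. [r7c6∈{9}] nothing but 9 survives at r7c6 ⇒ r7c6=9.
Step 22. [r2c6∈{3}] nothing but 3 survives at r2c6. So r2c6=3.
Step 23. [r5c6∈{7}] r5c6's peers cover all but 7, so r5c6=7.
Step 24. [r9c1∈{2}] r9c1 is down to just 2, so r9c1=2.
Step 25. [r8c9∈{1}] only 1 remains possible at r8c9, so r8c9=1.
Step 26. [r7c2∈{7}] nothing but 7 survives at r7c2. So r7c2=7.
Step 27. [r4c5∈{2}] r4c5's peers cover all but 2, so r4c5=2.
Step 28. [r5c7∈{3}] r5c7 is down to just 3, so r5c7=3.
Step 29. [r4c3∈{3}] only 3 remains possible at r4c3, so r4c3=3.
Step 30. [r7c7∈{4}] r7c7's peers cover all but 4. So r7c7=4.
Step 31. [r3c5∈{8}] r3c5 has the single candidate 8 ⇒ r3c5=8.
Step 32. [r8c2∈{3}] r8c2 has the single candidate 3. So r8c2=3.
Step 33. [r5c5∈{6}] r5c5 has the single candidate 6, so r5c5=6.
Step 34. [r6c7∈{1}] r6c7 is down to just 1, so r6c7=1.
Step 35. [r9c6∈{5}] only 5 remains possible at r9c6 ⇒ r9c6=5.
Step 36. [r8c1∈{6}] r8c1 is down to just 6 ⇒ r8c1=6.
Step 37. [r1c2∈{5}] r1c2's peers cover all but 5. So r1c2=5.
Step 38. [r2c8∈{6}] only 6 remains possible at r2c8, so r2c8=6.
Step 39. [r2c3∈{8}] r2c3's peers cover all but 8, so r2c3=8.
Step 40. [r7c9∈{2}] r7c9's peers cover all but 2. So r7c9=2.
Step 41. [r6c6∈{4}] r6c6 has the single candidate 4 ⇒ r6c6=4.

Answer: 4 5 6 7 9 2 8 1 3 / 9 1 8 4 5 3 2 6 7 / 3 2 7 1 8 6 9 5 4 / 5 4 3 9 2 1 6 7 8 / 1 8 2 5 6 7 3 4 9 / 7 6 9 8 3 4 1 2 5 / 8 7 5 6 1 9 4 3 2 / 6 3 4 2 7 8 5 9 1 / 2 9 1 3 4 5 7 8 6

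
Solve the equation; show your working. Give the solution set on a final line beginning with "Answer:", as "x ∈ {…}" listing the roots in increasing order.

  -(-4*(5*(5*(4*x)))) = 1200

Step 1. [-(-4*(5*(5*(4*x)))) = 1200] leading − — multiply by −1, so neg: -4*(5*(5*(4*x))) = -1200.
Step 2. [-4*(5*(5*(4*x))) = -1200] -4·(inner) — divide through by -4. So div: 5*(5*(4*x)) = 300.
Step 3. [5*(5*(4*x)) = 300] divide by the outer 5. So div: 5*(4*x) = 60.
Step 4. [5*(4*x) = 60] 5·(inner) — divide through by 5. So div: 4*x = 12.
Step 5. [4*x = 12] 4 out front; divide by 4 ⇒ div: x = 3.

Answer: x ∈ {3}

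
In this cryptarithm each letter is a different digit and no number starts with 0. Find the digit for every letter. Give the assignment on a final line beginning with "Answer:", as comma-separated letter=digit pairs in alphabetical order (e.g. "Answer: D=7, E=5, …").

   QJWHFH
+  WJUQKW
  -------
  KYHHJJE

Step 1. [col 1: H + W ≡ E (mod 10)] column 1 (H + W ≡ E (mod 10), carry-in 0) doesn't pin W yet; pick W=7 and continue, so W=7.
Step 2. [K] K is the leading digit of a 7-digit sum of two 6-digit numbers; the final carry is exactly 1. So K=1.
Step 3. [col 1: H + W ≡ E (mod 10)] several values work for H in column 1 (H + W ≡ E (mod 10), carry-in 0); try H=8 ⇒ H=8.
Step 4. [col 1: H + W ≡ E (mod 10)] in column 1 we have H+W≡E with carry-in 0; given H=8, W=7 and digits 1,7,8 already taken and all letters distinct, that pins E to 5. So E=5.
Step 5. [col 2: F + K ≡ J (mod 10)] several values work for J in column 2 (F + K ≡ J (mod 10), carry-in 1); try J=4 ⇒ J=4.
Step 6. [col 2: F + K ≡ J (mod 10)] column 2 reads F+K+carry(1)=J with K=1, J=4; with digits 1,4,5,7,8 already taken and all letters distinct, the only value for F is 2. So F=2.
Step 7. [col 3: H + Q ≡ J (mod 10)] in column 3 we have H+Q≡J with carry-in 0; given H=8, J=4 and digits 1,2,4,5,7,8 already taken and all letters distinct, that pins Q to 6. So Q=6.
Step 8. [col 4: W + U ≡ H (mod 10)] column 4: given W=7, H=8, carry-in 1, and digits 1,2,4,5,6,7,8 already taken and all letters distinct, W+U≡H (mod 10) forces U=0, so U=0.
Step 9. [col 6: Q + W ≡ Y (mod 10)] column 6: given Q=6, W=7, carry-in 0, and digits 0,1,2,4,5,6,7,8 already taken and all letters distinct, Q+W≡Y (mod 10) forces Y=3 ⇒ Y=3.

Answer: E=5, F=2, H=8, J=4, K=1, Q=6, U=0, W=7, Y=3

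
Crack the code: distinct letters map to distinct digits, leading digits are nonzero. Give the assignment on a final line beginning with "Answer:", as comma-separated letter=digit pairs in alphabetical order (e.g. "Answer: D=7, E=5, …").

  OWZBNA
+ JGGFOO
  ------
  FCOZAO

Step 1. [col 1: A + O ≡ O (mod 10)] from column 1 (nothing yet, carry-in 0, all letters distinct, none taken yet): A must equal 0. So A=0.
Step 2. [col 1: A + O ≡ O (mod 10)] O=4 is one option consistent with column 1 (A + O ≡ O (mod 10), carry-in 0) — take it. So O=4.
Step 3. [col 2: N + O ≡ A (mod 10)] column 2: given O=4, A=0, carry-in 0, and digits 0,4 already taken and all letters distinct, N+O≡A (mod 10) forces N=6 ⇒ N=6.
Step 4. [col 3: B + F ≡ Z (mod 10)] column 3 (B + F ≡ Z (mod 10), carry-in 1) doesn't pin Z yet; pick Z=9 and continue ⇒ Z=9.
Step 5. [col 3: B + F ≡ Z (mod 10)] no forcing yet in column 3 (carry-in 1); F=7 is free and consistent — try it, so F=7.
Step 6. [col 3: B + F ≡ Z (mod 10)] from column 3 (F=7, Z=9, carry-in 1, digits 0,4,6,7,9 already taken and all letters distinct): B must equal 1, so B=1.
Step 7. [col 4: Z + G ≡ O (mod 10)] column 4: given Z=9, O=4, carry-in 0, and digits 0,1,4,6,7,9 already taken and all letters distinct, Z+G≡O (mod 10) forces G=5 ⇒ G=5.
Step 8. [col 5: W + G ≡ C (mod 10)] in column 5 we have W+G≡C with carry-in 1; given G=5 and digits 0,1,4,5,6,7,9 already taken and all letters distinct, that pins W to 2, so W=2.
Step 9. [col 5: W + G ≡ C (mod 10)] column 5 reads W+G+carry(1)=C with W=2, G=5; with digits 0,1,2,4,5,6,7,9 already taken and all letters distinct, the only value for C is 8. So C=8.
Step 10. [col 6: O + J ≡ F (mod 10)] column 6: given O=4, F=7, carry-in 0, and digits 0,1,2,4,5,6,7,8,9 already taken and all letters distinct, O+J≡F (mod 10) forces J=3 ⇒ J=3.

Answer: A=0, B=1, C=8, F=7, G=5, J=3, N=6, O=4, W=2, Z=9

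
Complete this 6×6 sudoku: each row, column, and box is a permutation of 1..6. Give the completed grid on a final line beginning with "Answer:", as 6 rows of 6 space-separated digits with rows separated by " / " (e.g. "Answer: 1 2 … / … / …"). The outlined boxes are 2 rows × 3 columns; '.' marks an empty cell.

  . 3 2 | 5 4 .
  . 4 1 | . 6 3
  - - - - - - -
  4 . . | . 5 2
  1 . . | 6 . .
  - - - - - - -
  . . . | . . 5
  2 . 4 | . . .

Step 1. [r5c1∈{3,6}] col 1 places 3 nowhere but r5c1 ⇒ r5c1=3.
Step 2. [r5c3∈{6}] only 6 remains possible at r5c3 ⇒ r5c3=6.
Step 3. [r4c5∈{3}] r4c5 has the single candidate 3, so r4c5=3.
Step 4. [r6c5∈{1}] r6c5 is down to just 1, so r6c5=1.
Step 5. [r2c4∈{2}] r2c4 has the single candidate 2, so r2c4=2.
Step 6. [r4c3∈{5}] r4c3 has the single candidate 5. So r4c3=5.
Step 7. [r1c1∈{6}] only 6 remains possible at r1c1. So r1c1=6.
Step 8. [r6c6∈{6}] nothing but 6 survives at r6c6 ⇒ r6c6=6.
Step 9. [r3c4∈{1}] r3c4 has the single candidate 1 ⇒ r3c4=1.
Step 10. [r5c4∈{4}] r5c4 has the single candidate 4, so r5c4=4.
Step 11. [r5c2∈{1}] r5c2's peers cover all but 1, so r5c2=1.
Step 12. [r4c2∈{2}] r4c2 has the single candidate 2, so r4c2=2.
Step 13. [r3c2∈{6}] nothing but 6 survives at r3c2, so r3c2=6.
Step 14. [r1c6∈{1}] r1c6's peers cover all but 1. So r1c6=1.
Step 15. [r2c1∈{5}] r2c1's peers cover all but 5. So r2c1=5.
Step 16. [r5c5∈{2}] nothing but 2 survives at r5c5. So r5c5=2.
Step 17. [r3c3∈{3}] nothing but 3 survives at r3c3, so r3c3=3.
Step 18. [r4c6∈{4}] only 4 remains possible at r4c6 ⇒ r4c6=4.
Step 19. [r6c2∈{5}] r6c2 has the single candidate 5. So r6c2=5.
Step 20. [r6c4∈{3}] r6c4's peers cover all but 3, so r6c4=3.

Answer: 6 3 2 5 4 1 / 5 4 1 2 6 3 / 4 6 3 1 5 2 / 1 2 5 6 3 4 / 3 1 6 4 2 5 / 2 5 4 3 1 6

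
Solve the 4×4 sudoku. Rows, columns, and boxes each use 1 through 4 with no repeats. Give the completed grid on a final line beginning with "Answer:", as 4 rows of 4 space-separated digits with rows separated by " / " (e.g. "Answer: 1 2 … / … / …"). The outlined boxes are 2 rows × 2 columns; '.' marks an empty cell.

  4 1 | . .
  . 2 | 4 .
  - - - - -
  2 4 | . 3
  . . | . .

Step 1. [r4c1∈{1,3}] in col 1, 1 fits only at r4c1 ⇒ r4c1=1.
Step 2. [r1c4∈{2}] only 2 remains possible at r1c4, so r1c4=2.
Step 3. [r4c2∈{3}] r4c2 has the single candidate 3, so r4c2=3.
Step 4. [r4c3∈{2}] r4c3 has the single candidate 2 ⇒ r4c3=2.
Step 5. [r1c3∈{3}] nothing but 3 survives at r1c3 ⇒ r1c3=3.
Step 6. [r2c4∈{1}] r2c4 has the single candidate 1 ⇒ r2c4=1.
Step 7. [r3c3∈{1}] r3c3's peers cover all but 1 ⇒ r3c3=1.
Step 8. [r4c4∈{4}] only 4 remains possible at r4c4, so r4c4=4.
Step 9. [r2c1∈{3}] r2c1 has the single candidate 3 ⇒ r2c1=3.

Answer: 4 1 3 2 / 3 2 4 1 / 2 4 1 3 / 1 3 2 4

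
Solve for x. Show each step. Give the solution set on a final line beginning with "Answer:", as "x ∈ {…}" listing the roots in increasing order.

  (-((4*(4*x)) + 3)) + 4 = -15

Step 1. [(-((4*(4*x)) + 3)) + 4 = -15] peel the +4: subtract 4 from each side ⇒ sub: -((4*(4*x)) + 3) = -19.
Step 2. [-((4*(4*x)) + 3) = -19] leading − — multiply by −1. So neg: (4*(4*x)) + 3 = 19.
Step 3. [(4*(4*x)) + 3 = 19] the outer +3 inverts by subtracting 3 ⇒ sub: 4*(4*x) = 16.
Step 4. [4*(4*x) = 16] leading coefficient 4: divide by 4 ⇒ div: 4*x = 4.
Step 5. [4*x = 4] divide by the outer 4, so div: x = 1.

Answer: x ∈ {1}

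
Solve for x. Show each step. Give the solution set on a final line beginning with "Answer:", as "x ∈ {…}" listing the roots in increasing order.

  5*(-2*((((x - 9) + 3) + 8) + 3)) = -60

Step 1. [5*(-2*((((x - 9) + 3) + 8) + 3)) = -60] leading coefficient 5: divide by 5. So div: -2*((((x - 9) + 3) + 8) + 3) = -12.
Step 2. [-2*((((x - 9) + 3) + 8) + 3) = -12] LHS = -2·(…); ÷-2 both sides. So div: (((x - 9) + 3) + 8) + 3 = 6.
Step 3. [(((x - 9) + 3) + 8) + 3 = 6] 3 comes off first (subtract 3). So sub: ((x - 9) + 3) + 8 = 3.
Step 4. [((x - 9) + 3) + 8 = 3] +8 is outermost — subtract 8 both sides, so sub: (x - 9) + 3 = -5.
Step 5. [(x - 9) + 3 = -5] subtract 3: x sits inside (… + 3), so sub: x - 9 = -8.
Step 6. [x - 9 = -8] the outer -9 inverts by adding 9, so sub: x = 1.

Answer: x ∈ {1}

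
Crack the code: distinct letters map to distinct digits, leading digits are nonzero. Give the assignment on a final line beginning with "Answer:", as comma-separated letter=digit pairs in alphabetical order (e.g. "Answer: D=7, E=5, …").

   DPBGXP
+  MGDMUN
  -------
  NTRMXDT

Step 1. [col 1: P + N ≡ T (mod 10)] N=1 is one option consistent with column 1 (P + N ≡ T (mod 10), carry-in 0) — take it ⇒ N=1.
Step 2. [col 1: P + N ≡ T (mod 10)] no forcing yet in column 1 (carry-in 0); T=4 is free and consistent — try it. So T=4.
Step 3. [col 1: P + N ≡ T (mod 10)] column 1 reads P+N+carry(0)=T with N=1, T=4; with digits 1,4 already taken and all letters distinct, the only value for P is 3 ⇒ P=3.
Step 4. [col 2: X + U ≡ D (mod 10)] no forcing yet in column 2 (carry-in 0); U=9 is free and consistent — try it, so U=9.
Step 5. [col 2: X + U ≡ D (mod 10)] no forcing yet in column 2 (carry-in 0); D=5 is free and consistent — try it. So D=5.
Step 6. [col 2: X + U ≡ D (mod 10)] from column 2 (U=9, D=5, carry-in 0, digits 1,3,4,5,9 already taken and all letters distinct): X must equal 6 ⇒ X=6.
Step 7. [col 3: G + M ≡ X (mod 10)] M=8 is one option consistent with column 3 (G + M ≡ X (mod 10), carry-in 1) — take it ⇒ M=8.
Step 8. [col 3: G + M ≡ X (mod 10)] column 3: given M=8, X=6, carry-in 1, and digits 1,3,4,5,6,8,9 already taken and all letters distinct, G+M≡X (mod 10) forces G=7, so G=7.
Step 9. [col 4: B + D ≡ M (mod 10)] in column 4 we have B+D≡M with carry-in 1; given D=5, M=8 and digits 1,3,4,5,6,7,8,9 already taken and all letters distinct, that pins B to 2. So B=2.
Step 10. [col 5: P + G ≡ R (mod 10)] column 5: given P=3, G=7, carry-in 0, and digits 1,2,3,4,5,6,7,8,9 already taken and all letters distinct, P+G≡R (mod 10) forces R=0 ⇒ R=0.

Answer: B=2, D=5, G=7, M=8, N=1, P=3, R=0, T=4, U=9, X=6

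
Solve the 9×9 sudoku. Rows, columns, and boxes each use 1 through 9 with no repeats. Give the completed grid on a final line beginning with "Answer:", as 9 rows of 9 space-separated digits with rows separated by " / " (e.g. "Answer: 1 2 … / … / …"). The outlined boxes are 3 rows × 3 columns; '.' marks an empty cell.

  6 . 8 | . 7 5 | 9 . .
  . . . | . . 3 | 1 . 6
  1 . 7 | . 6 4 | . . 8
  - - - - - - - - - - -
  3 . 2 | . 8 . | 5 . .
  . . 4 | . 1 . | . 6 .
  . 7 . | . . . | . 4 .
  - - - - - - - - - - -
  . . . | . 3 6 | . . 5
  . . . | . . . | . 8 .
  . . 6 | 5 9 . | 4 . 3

Step 1. [r2c5∈{2}] r2c5 has the single candidate 2. So r2c5=2.
Step 2. [r9c6∈{1,2,7,8}] across col 6, 8 lands solely at r9c6 ⇒ r9c6=8.
Step 3. [r8c6∈{1,2,7}] across col 6, 1 lands solely at r8c6. So r8c6=1.
Step 4. [r4c4∈{4,6,7,9}] row 4 places 4 nowhere but r4c4, so r4c4=4.
Step 5. [r3c4∈{9}] only 9 remains possible at r3c4. So r3c4=9.
Step 6. [r2c8∈{5,7}] 7 has one home in row 2: r2c8, so r2c8=7.
Step 7. [r3c8∈{2,3,5}] in col 8, 5 fits only at r3c8, so r3c8=5.
Step 8. [r8c3∈{3,5,9}] in col 3, 3 fits only at r8c3. So r8c3=3.
Step 9. [r1c8∈{2,3}] across col 8, 3 lands solely at r1c8. So r1c8=3.
Step 10. [r3c7∈{2}] r3c7 has the single candidate 2, so r3c7=2.
Step 11. [r7c7∈{7}] r7c7 has the single candidate 7. So r7c7=7.
Step 12. [r7c4∈{2}] r7c4's peers cover all but 2. So r7c4=2.
Step 13. [r9c8∈{1,2}] 2 has one home in col 8: r9c8, so r9c8=2.
Step 14. [r8c9∈{9}] r8c9 has the single candidate 9 ⇒ r8c9=9.
Step 15. [r8c1∈{2,4,5,7}] 2 has one home in col 1: r8c1, so r8c1=2.
Step 16. [r9c2∈{1}] r9c2 is down to just 1, so r9c2=1.
Step 17. [r7c3∈{9}] r7c3 is down to just 9, so r7c3=9.
Step 18. [r8c2∈{4,5}] across row 8, 5 lands solely at r8c2. So r8c2=5.
Step 19. [r5c1∈{5,8,9}] row 5 places 5 nowhere but r5c1 ⇒ r5c1=5.
Step 20. [r4c8∈{1,9}] across col 8, 9 lands solely at r4c8 ⇒ r4c8=9.
Step 21. [r4c6∈{7}] r4c6 is down to just 7. So r4c6=7.
Step 22. [r5c4∈{3}] r5c4's peers cover all but 3 ⇒ r5c4=3.
Step 23. [r5c7∈{8}] r5c7 is down to just 8 ⇒ r5c7=8.
Step 24. [r5c2∈{9}] nothing but 9 survives at r5c2 ⇒ r5c2=9.
Step 25. [r2c2∈{4}] only 4 remains possible at r2c2, so r2c2=4.
Step 26. [r5c6∈{2}] r5c6 has the single candidate 2, so r5c6=2.
Step 27. [r7c1∈{4,8}] 4 has one home in row 7: r7c1. So r7c1=4.
Step 28. [r6c3∈{1}] r6c3 has the single candidate 1. So r6c3=1.
Step 29. [r6c9∈{2}] r6c9 has the single candidate 2 ⇒ r6c9=2.
Step 30. [r6c6∈{9}] r6c6 is down to just 9 ⇒ r6c6=9.
Step 31. [r6c1∈{8}] nothing but 8 survives at r6c1, so r6c1=8.
Step 32. [r9c1∈{7}] only 7 remains possible at r9c1, so r9c1=7.
Step 33. [r8c5∈{4}] r8c5 has the single candidate 4 ⇒ r8c5=4.
Step 34. [r7c8∈{1}] r7c8 has the single candidate 1. So r7c8=1.
Step 35. [r3c2∈{3}] r3c2 has the single candidate 3 ⇒ r3c2=3.
Step 36. [r1c2∈{2}] r1c2 is down to just 2 ⇒ r1c2=2.
Step 37. [r7c2∈{8}] nothing but 8 survives at r7c2 ⇒ r7c2=8.
Step 38. [r8c7∈{6}] r8c7 is down to just 6, so r8c7=6.
Step 39. [r6c4∈{6}] nothing but 6 survives at r6c4 ⇒ r6c4=6.
Step 40. [r6c7∈{3}] only 3 remains possible at r6c7, so r6c7=3.
Step 41. [r2c3∈{5}] nothing but 5 survives at r2c3 ⇒ r2c3=5.
Step 42. [r1c4∈{1}] only 1 remains possible at r1c4. So r1c4=1.
Step 43. [r5c9∈{7}] only 7 remains possible at r5c9 ⇒ r5c9=7.
Step 44. [r2c1∈{9}] r2c1's peers cover all but 9, so r2c1=9.
Step 45. [r1c9∈{4}] r1c9 has the single candidate 4. So r1c9=4.
Step 46. [r6c5∈{5}] r6c5's peers cover all but 5 ⇒ r6c5=5.
Step 47. [r4c9∈{1}] r4c9's peers cover all but 1, so r4c9=1.
Step 48. [r4c2∈{6}] nothing but 6 survives at r4c2, so r4c2=6.
Step 49. [r8c4∈{7}] nothing but 7 survives at r8c4, so r8c4=7.
Step 50. [r2c4∈{8}] nothing but 8 survives at r2c4, so r2c4=8.

Answer: 6 2 8 1 7 5 9 3 4 / 9 4 5 8 2 3 1 7 6 / 1 3 7 9 6 4 2 5 8 / 3 6 2 4 8 7 5 9 1 / 5 9 4 3 1 2 8 6 7 / 8 7 1 6 5 9 3 4 2 / 4 8 9 2 3 6 7 1 5 / 2 5 3 7 4 1 6 8 9 / 7 1 6 5 9 8 4 2 3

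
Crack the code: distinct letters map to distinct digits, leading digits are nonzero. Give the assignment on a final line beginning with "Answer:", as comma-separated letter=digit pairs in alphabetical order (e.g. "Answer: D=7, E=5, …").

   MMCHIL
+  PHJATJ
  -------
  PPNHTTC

Step 1. [col 1: L + J ≡ C (mod 10)] column 1 (L + J ≡ C (mod 10), carry-in 0) doesn't pin L yet; pick L=3 and continue, so L=3.
Step 2. [P] P is the leading digit of a 7-digit sum of two 6-digit numbers; the final carry is exactly 1. So P=1.
Step 3. [col 1: L + J ≡ C (mod 10)] J=2 is one option consistent with column 1 (L + J ≡ C (mod 10), carry-in 0) — take it, so J=2.
Step 4. [col 1: L + J ≡ C (mod 10)] in column 1 we have L+J≡C with carry-in 0; given L=3, J=2 and digits 1,2,3 already taken and all letters distinct, that pins C to 5 ⇒ C=5.
Step 5. [col 2: I + T ≡ T (mod 10)] from column 2 (nothing yet, carry-in 0, digits 1,2,3,5 already taken and all letters distinct): I must equal 0. So I=0.
Step 6. [col 2: I + T ≡ T (mod 10)] T=4 is one option consistent with column 2 (I + T ≡ T (mod 10), carry-in 0) — take it ⇒ T=4.
Step 7. [col 3: H + A ≡ T (mod 10)] no forcing yet in column 3 (carry-in 0); H=8 is free and consistent — try it, so H=8.
Step 8. [col 3: H + A ≡ T (mod 10)] column 3: given H=8, T=4, carry-in 0, and digits 0,1,2,3,4,5,8 already taken and all letters distinct, H+A≡T (mod 10) forces A=6 ⇒ A=6.
Step 9. [col 5: M + H ≡ N (mod 10)] from column 5 (H=8, carry-in 0, digits 0,1,2,3,4,5,6,8 already taken and all letters distinct): N must equal 7. So N=7.
Step 10. [col 5: M + H ≡ N (mod 10)] in column 5 we have M+H≡N with carry-in 0; given H=8, N=7 and digits 0,1,2,3,4,5,6,7,8 already taken and all letters distinct, that pins M to 9. So M=9.

Answer: A=6, C=5, H=8, I=0, J=2, L=3, M=9, N=7, P=1, T=4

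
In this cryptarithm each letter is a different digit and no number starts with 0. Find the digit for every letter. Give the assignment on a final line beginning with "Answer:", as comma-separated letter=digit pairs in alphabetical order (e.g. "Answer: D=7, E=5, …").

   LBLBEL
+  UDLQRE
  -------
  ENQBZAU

Step 1. [col 1: L + E ≡ U (mod 10)] no forcing yet in column 1 (carry-in 0); L=4 is free and consistent — try it. So L=4.
Step 2. [col 1: L + E ≡ U (mod 10)] several values work for E in column 1 (L + E ≡ U (mod 10), carry-in 0); try E=1, so E=1.
Step 3. [col 1: L + E ≡ U (mod 10)] column 1: given L=4, E=1, carry-in 0, and digits 1,4 already taken and all letters distinct, L+E≡U (mod 10) forces U=5, so U=5.
Step 4. [col 2: E + R ≡ A (mod 10)] R=2 is one option consistent with column 2 (E + R ≡ A (mod 10), carry-in 0) — take it, so R=2.
Step 5. [col 2: E + R ≡ A (mod 10)] column 2: given E=1, R=2, carry-in 0, and digits 1,2,4,5 already taken and all letters distinct, E+R≡A (mod 10) forces A=3, so A=3.
Step 6. [col 3: B + Q ≡ Z (mod 10)] Q=7 is one option consistent with column 3 (B + Q ≡ Z (mod 10), carry-in 0) — take it ⇒ Q=7.
Step 7. [col 3: B + Q ≡ Z (mod 10)] in column 3 we have B+Q≡Z with carry-in 0; given Q=7 and digits 1,2,3,4,5,7 already taken and all letters distinct, that pins B to 9 ⇒ B=9.
Step 8. [col 3: B + Q ≡ Z (mod 10)] column 3 reads B+Q+carry(0)=Z with B=9, Q=7; with digits 1,2,3,4,5,7,9 already taken and all letters distinct, the only value for Z is 6 ⇒ Z=6.
Step 9. [col 5: B + D ≡ Q (mod 10)] in column 5 we have B+D≡Q with carry-in 0; given B=9, Q=7 and digits 1,2,3,4,5,6,7,9 already taken and all letters distinct, that pins D to 8, so D=8.
Step 10. [col 6: L + U ≡ N (mod 10)] from column 6 (L=4, U=5, carry-in 1, digits 1,2,3,4,5,6,7,8,9 already taken and all letters distinct): N must equal 0, so N=0.

Answer: A=3, B=9, D=8, E=1, L=4, N=0, Q=7, R=2, U=5, Z=6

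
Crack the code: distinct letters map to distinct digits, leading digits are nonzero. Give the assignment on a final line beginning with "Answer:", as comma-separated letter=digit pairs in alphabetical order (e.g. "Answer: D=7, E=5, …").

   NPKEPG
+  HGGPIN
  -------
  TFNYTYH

Step 1. [T] the sum has 7 digits but both addends have 6; that extra leading digit T is the final carry, namely 1, so T=1.
Step 2. [col 1: G + N ≡ H (mod 10)] column 1 (G + N ≡ H (mod 10), carry-in 0) doesn't pin N yet; pick N=9 and continue, so N=9.
Step 3. [col 1: G + N ≡ H (mod 10)] several values work for H in column 1 (G + N ≡ H (mod 10), carry-in 0); try H=5 ⇒ H=5.
Step 4. [col 1: G + N ≡ H (mod 10)] in column 1 we have G+N≡H with carry-in 0; given N=9, H=5 and digits 1,5,9 already taken and all letters distinct, that pins G to 6 ⇒ G=6.
Step 5. [col 2: P + I ≡ Y (mod 10)] several values work for P in column 2 (P + I ≡ Y (mod 10), carry-in 1); try P=2 ⇒ P=2.
Step 6. [col 2: P + I ≡ Y (mod 10)] column 2 (P + I ≡ Y (mod 10), carry-in 1) doesn't pin I yet; pick I=7 and continue. So I=7.
Step 7. [col 2: P + I ≡ Y (mod 10)] column 2 reads P+I+carry(1)=Y with P=2, I=7; with digits 1,2,5,6,7,9 already taken and all letters distinct, the only value for Y is 0, so Y=0.
Step 8. [col 3: E + P ≡ T (mod 10)] column 3: given P=2, T=1, carry-in 1, and digits 0,1,2,5,6,7,9 already taken and all letters distinct, E+P≡T (mod 10) forces E=8, so E=8.
Step 9. [col 4: K + G ≡ Y (mod 10)] column 4 reads K+G+carry(1)=Y with G=6, Y=0; with digits 0,1,2,5,6,7,8,9 already taken and all letters distinct, the only value for K is 3 ⇒ K=3.
Step 10. [col 6: N + H ≡ F (mod 10)] in column 6 we have N+H≡F with carry-in 0; given N=9, H=5 and digits 0,1,2,3,5,6,7,8,9 already taken and all letters distinct, that pins F to 4 ⇒ F=4.

Answer: E=8, F=4, G=6, H=5, I=7, K=3, N=9, P=2, T=1, Y=0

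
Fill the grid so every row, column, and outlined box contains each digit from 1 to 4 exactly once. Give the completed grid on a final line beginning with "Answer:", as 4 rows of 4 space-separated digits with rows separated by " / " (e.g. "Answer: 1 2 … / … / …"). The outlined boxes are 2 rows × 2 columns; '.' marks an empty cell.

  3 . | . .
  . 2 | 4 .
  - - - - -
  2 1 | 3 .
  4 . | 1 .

Step 1. [r1c4∈{1,2}] 1 has one home in row 1: r1c4. So r1c4=1.
Step 2. [r4c2∈{3}] r4c2 has the single candidate 3 ⇒ r4c2=3.
Step 3. [r2c4∈{3}] r2c4 is down to just 3. So r2c4=3.
Step 4. [r1c2∈{4}] r1c2 is down to just 4, so r1c2=4.
Step 5. [r2c1∈{1}] r2c1 has the single candidate 1. So r2c1=1.
Step 6. [r1c3∈{2}] r1c3 is down to just 2 ⇒ r1c3=2.
Step 7. [r4c4∈{2}] r4c4 is down to just 2 ⇒ r4c4=2.
Step 8. [r3c4∈{4}] only 4 remains possible at r3c4. So r3c4=4.

Answer: 3 4 2 1 / 1 2 4 3 / 2 1 3 4 / 4 3 1 2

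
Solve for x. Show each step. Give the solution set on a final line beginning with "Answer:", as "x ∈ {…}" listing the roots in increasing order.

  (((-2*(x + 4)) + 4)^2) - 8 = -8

Step 1. [(((-2*(x + 4)) + 4)^2) - 8 = -8] add 8: x sits inside (… - 8). So sub: ((-2*(x + 4)) + 4)^2 = 0.
Step 2. [((-2*(x + 4)) + 4)^2 = 0] √ both sides: 0 ≥ 0 gives two branches ⇒ sqrt: (-2*(x + 4)) + 4 = 0.
Step 3. [(-2*(x + 4)) + 4 = 0] common factor -2 (LHS and 0) — divide through, so factor: (x + 4) - 2 = 0.
Step 4. [(x + 4) - 2 = 0] add 2: x sits inside (… - 2). So sub: x + 4 = 2.
Step 5. [x + 4 = 2] 4 comes off first (subtract 4), so sub: x = -2.

Answer: x ∈ {-2}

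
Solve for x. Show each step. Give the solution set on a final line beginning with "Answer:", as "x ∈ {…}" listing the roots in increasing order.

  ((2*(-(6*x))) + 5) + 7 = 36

Step 1. [((2*(-(6*x))) + 5) + 7 = 36] the outer +7 inverts by subtracting 7 ⇒ sub: (2*(-(6*x))) + 5 = 29.
Step 2. [(2*(-(6*x))) + 5 = 29] peel the +5: subtract 5 from each side, so sub: 2*(-(6*x)) = 24.
Step 3. [2*(-(6*x)) = 24] 2 out front; divide by 2. So div: -(6*x) = 12.
Step 4. [-(6*x) = 12] LHS negated; negate both sides. So neg: 6*x = -12.
Step 5. [6*x = -12] 6·(inner) — divide through by 6. So div: x = -2.

Answer: x ∈ {-2}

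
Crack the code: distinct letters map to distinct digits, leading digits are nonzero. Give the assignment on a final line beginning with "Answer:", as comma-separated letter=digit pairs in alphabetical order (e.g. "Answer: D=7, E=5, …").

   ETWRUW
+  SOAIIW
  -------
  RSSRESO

Step 1. [col 1: W + W ≡ O (mod 10)] no forcing yet in column 1 (carry-in 0); W=8 is free and consistent — try it, so W=8.
Step 2. [R] the sum has 7 digits but both addends have 6; that extra leading digit R is the final carry, namely 1. So R=1.
Step 3. [col 1: W + W ≡ O (mod 10)] from column 1 (W=8, carry-in 0, digits 1,8 already taken and all letters distinct): O must equal 6. So O=6.
Step 4. [col 2: U + I ≡ S (mod 10)] column 2 (U + I ≡ S (mod 10), carry-in 1) doesn't pin U yet; pick U=4 and continue, so U=4.
Step 5. [col 2: U + I ≡ S (mod 10)] column 2 (U + I ≡ S (mod 10), carry-in 1) doesn't pin I yet; pick I=7 and continue, so I=7.
Step 6. [col 2: U + I ≡ S (mod 10)] from column 2 (U=4, I=7, carry-in 1, digits 1,4,6,7,8 already taken and all letters distinct): S must equal 2, so S=2.
Step 7. [col 3: R + I ≡ E (mod 10)] column 3 reads R+I+carry(1)=E with R=1, I=7; with digits 1,2,4,6,7,8 already taken and all letters distinct, the only value for E is 9. So E=9.
Step 8. [col 4: W + A ≡ R (mod 10)] column 4: given W=8, R=1, carry-in 0, and digits 1,2,4,6,7,8,9 already taken and all letters distinct, W+A≡R (mod 10) forces A=3. So A=3.
Step 9. [col 5: T + O ≡ S (mod 10)] column 5 reads T+O+carry(1)=S with O=6, S=2; with digits 1,2,3,4,6,7,8,9 already taken and all letters distinct, the only value for T is 5 ⇒ T=5.

Answer: A=3, E=9, I=7, O=6, R=1, S=2, T=5, U=4, W=8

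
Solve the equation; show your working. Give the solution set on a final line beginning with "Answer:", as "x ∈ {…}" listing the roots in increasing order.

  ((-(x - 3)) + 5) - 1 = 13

Step 1. [((-(x - 3)) + 5) - 1 = 13] add 1: x sits inside (… - 1), so sub: (-(x - 3)) + 5 = 14.
Step 2. [(-(x - 3)) + 5 = 14] subtract 5: x sits inside (… + 5) ⇒ sub: -(x - 3) = 9.
Step 3. [-(x - 3) = 9] flip signs both sides, so neg: x - 3 = -9.
Step 4. [x - 3 = -9] add 3: x sits inside (… - 3) ⇒ sub: x = -6.

Answer: x ∈ {-6}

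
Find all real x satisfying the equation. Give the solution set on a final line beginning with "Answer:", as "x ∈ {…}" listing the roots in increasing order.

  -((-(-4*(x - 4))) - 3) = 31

Step 1. [-((-(-4*(x - 4))) - 3) = 31] flip signs both sides ⇒ neg: (-(-4*(x - 4))) - 3 = -31.
Step 2. [(-(-4*(x - 4))) - 3 = -31] -3 is outermost — add 3 both sides. So sub: -(-4*(x - 4)) = -28.
Step 3. [-(-4*(x - 4)) = -28] flip signs both sides. So neg: -4*(x - 4) = 28.
Step 4. [-4*(x - 4) = 28] -4·(inner) — divide through by -4. So div: x - 4 = -7.
Step 5. [x - 4 = -7] add 4: x sits inside (… - 4) ⇒ sub: x = -3.

Answer: x ∈ {-3}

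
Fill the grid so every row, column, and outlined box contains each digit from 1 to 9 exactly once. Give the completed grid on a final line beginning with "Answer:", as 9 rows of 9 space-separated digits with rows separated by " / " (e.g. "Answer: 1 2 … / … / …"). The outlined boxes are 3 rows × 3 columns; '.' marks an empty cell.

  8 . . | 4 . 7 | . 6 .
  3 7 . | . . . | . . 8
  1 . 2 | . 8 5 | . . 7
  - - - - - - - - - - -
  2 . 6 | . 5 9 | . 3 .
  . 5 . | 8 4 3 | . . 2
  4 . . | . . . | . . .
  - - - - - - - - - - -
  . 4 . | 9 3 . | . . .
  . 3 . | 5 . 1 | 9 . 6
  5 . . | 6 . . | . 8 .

Step 1. [r8c1∈{7}] r8c1 has the single candidate 7, so r8c1=7.
Step 2. [r8c5∈{2}] r8c5 has the single candidate 2, so r8c5=2.
Step 3. [r1c2∈{9}] r1c2 has the single candidate 9, so r1c2=9.
Step 4. [r1c7∈{1,2,3,5}] row 1 places 2 nowhere but r1c7. So r1c7=2.
Step 5. [r6c9∈{1,5,9}] 9 has one home in col 9: r6c9 ⇒ r6c9=9.
Step 6. [r1c5∈{1}] r1c5's peers cover all but 1 ⇒ r1c5=1.
Step 7. [r8c8∈{4}] r8c8 has the single candidate 4 ⇒ r8c8=4.
Step 8. [r7c8∈{1,2,5,7}] 2 has one home in row 7: r7c8 ⇒ r7c8=2.
Step 9. [r7c7∈{1,5,7}] in row 7, 7 fits only at r7c7, so r7c7=7.
Step 10. [r1c9∈{3,5}] across row 1, 3 lands solely at r1c9, so r1c9=3.
Step 11. [r9c9∈{1}] only 1 remains possible at r9c9, so r9c9=1.
Step 12. [r6c3∈{1,3,7,8}] 3 has one home in row 6: r6c3, so r6c3=3.
Step 13. [r4c4∈{1,7}] row 4 places 7 nowhere but r4c4, so r4c4=7.
Step 14. [r6c4∈{1,2}] 1 has one home in col 4: r6c4 ⇒ r6c4=1.
Step 15. [r6c5∈{6}] only 6 remains possible at r6c5. So r6c5=6.
Step 16. [r4c2∈{1,8}] in col 2, 1 fits only at r4c2, so r4c2=1.
Step 17. [r4c7∈{4,8}] row 4 places 8 nowhere but r4c7 ⇒ r4c7=8.
Step 18. [r6c7∈{5}] r6c7 is down to just 5. So r6c7=5.
Step 19. [r2c8∈{1,5,9}] col 8 places 5 nowhere but r2c8, so r2c8=5.
Step 20. [r2c7∈{1,4}] r2c7 is the only open cell in row 2 admitting 1, so r2c7=1.
Step 21. [r5c3∈{7,9}] 7 has one home in col 3: r5c3, so r5c3=7.
Step 22. [r7c6∈{8}] r7c6 is down to just 8. So r7c6=8.
Step 23. [r6c6∈{2}] only 2 remains possible at r6c6, so r6c6=2.
Step 24. [r7c1∈{6}] nothing but 6 survives at r7c1, so r7c1=6.
Step 25. [r3c8∈{9}] r3c8's peers cover all but 9 ⇒ r3c8=9.
Step 26. [r5c8∈{1}] nothing but 1 survives at r5c8. So r5c8=1.
Step 27. [r2c6∈{6}] r2c6 is down to just 6. So r2c6=6.
Step 28. [r9c5∈{7}] nothing but 7 survives at r9c5, so r9c5=7.
Step 29. [r5c1∈{9}] r5c1's peers cover all but 9, so r5c1=9.
Step 30. [r8c3∈{8}] only 8 remains possible at r8c3, so r8c3=8.
Step 31. [r4c9∈{4}] only 4 remains possible at r4c9 ⇒ r4c9=4.
Step 32. [r1c3∈{5}] only 5 remains possible at r1c3. So r1c3=5.
Step 33. [r3c7∈{4}] only 4 remains possible at r3c7. So r3c7=4.
Step 34. [r9c2∈{2}] r9c2 has the single candidate 2 ⇒ r9c2=2.
Step 35. [r6c8∈{7}] r6c8 has the single candidate 7 ⇒ r6c8=7.
Step 36. [r9c7∈{3}] r9c7 is down to just 3 ⇒ r9c7=3.
Step 37. [r9c3∈{9}] nothing but 9 survives at r9c3. So r9c3=9.
Step 38. [r5c7∈{6}] r5c7 has the single candidate 6. So r5c7=6.
Step 39. [r3c4∈{3}] only 3 remains possible at r3c4 ⇒ r3c4=3.
Step 40. [r2c4∈{2}] r2c4 has the single candidate 2 ⇒ r2c4=2.
Step 41. [r7c9∈{5}] r7c9's peers cover all but 5 ⇒ r7c9=5.
Step 42. [r7c3∈{1}] r7c3's peers cover all but 1, so r7c3=1.
Step 43. [r9c6∈{4}] r9c6 has the single candidate 4. So r9c6=4.
Step 44. [r2c3∈{4}] r2c3 has the single candidate 4. So r2c3=4.
Step 45. [r6c2∈{8}] r6c2 has the single candidate 8. So r6c2=8.
Step 46. [r2c5∈{9}] r2c5's peers cover all but 9, so r2c5=9.
Step 47. [r3c2∈{6}] r3c2 is down to just 6. So r3c2=6.

Answer: 8 9 5 4 1 7 2 6 3 / 3 7 4 2 9 6 1 5 8 / 1 6 2 3 8 5 4 9 7 / 2 1 6 7 5 9 8 3 4 / 9 5 7 8 4 3 6 1 2 / 4 8 3 1 6 2 5 7 9 / 6 4 1 9 3 8 7 2 5 / 7 3 8 5 2 1 9 4 6 / 5 2 9 6 7 4 3 8 1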